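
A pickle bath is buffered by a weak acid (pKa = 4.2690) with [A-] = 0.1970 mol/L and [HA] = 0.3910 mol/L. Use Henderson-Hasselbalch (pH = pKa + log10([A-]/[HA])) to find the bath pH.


ratio = [A-] / [HA] = 0.1970 / 0.3910 = 0.5038
log10(ratio) = -0.2977
pH = pKa + log10(ratio) = 4.2690 - 0.2977 = 3.9713


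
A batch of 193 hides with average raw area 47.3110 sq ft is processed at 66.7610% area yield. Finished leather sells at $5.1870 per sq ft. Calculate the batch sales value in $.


Raw_total = N * avg_area = 193 * 47.3110 = 9131.0230 sq ft
Finished = Raw_total * yield / 100 = 9131.0230 * 66.7610 / 100 = 6095.9623 sq ft
Value = Finished * price = 6095.9623 * 5.1870 = 31619.7563 $


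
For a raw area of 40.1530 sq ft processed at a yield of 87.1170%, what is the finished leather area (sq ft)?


Formula: finished = raw * yield / 100
Substituting: finished = 40.1530 * 87.1170 / 100
Result: 34.9801 sq ft


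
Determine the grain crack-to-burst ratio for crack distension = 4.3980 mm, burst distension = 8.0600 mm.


Formula: Ratio = crack / burst
Substituting: Ratio = 4.3980 / 8.0600
Result: 0.5457


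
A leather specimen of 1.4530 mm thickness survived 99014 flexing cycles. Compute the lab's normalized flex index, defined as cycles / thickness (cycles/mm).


Formula: Index = cycles / thickness
Substituting: Index = 99014 / 1.4530
Result: 68144.5286 cycles/mm


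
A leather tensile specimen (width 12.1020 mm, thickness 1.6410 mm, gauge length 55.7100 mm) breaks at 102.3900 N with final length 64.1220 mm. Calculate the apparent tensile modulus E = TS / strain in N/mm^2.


TS = F / (w * t) = 102.3900 / (12.1020 * 1.6410) = 5.1557 N/mm^2
strain = (Lf - L0) / L0 = (64.1220 - 55.7100) / 55.7100 = 0.1510
E = TS / strain = 5.1557 / 0.1510 = 34.1449 N/mm^2


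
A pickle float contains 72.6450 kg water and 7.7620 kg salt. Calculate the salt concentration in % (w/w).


Formula: Conc = salt / (water + salt) * 100
Substituting: Conc = 7.7620 / (72.6450 + 7.7620) * 100
Result: 9.6534 %


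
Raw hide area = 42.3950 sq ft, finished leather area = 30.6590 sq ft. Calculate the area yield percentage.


Formula: Yield = finished / raw * 100
Substituting: Yield = 30.6590 / 42.3950 * 100
Result: 72.3175 %


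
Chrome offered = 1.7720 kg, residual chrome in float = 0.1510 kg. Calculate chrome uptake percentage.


Formula: Uptake = (offered - residual) / offered * 100
Substituting: Uptake = (1.7720 - 0.1510) / 1.7720 * 100
Result: 91.4786 %


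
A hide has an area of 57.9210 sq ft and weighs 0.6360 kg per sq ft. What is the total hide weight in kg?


Formula: Weight = area * weight_per_sqft
Substituting: Weight = 57.9210 * 0.6360
Result: 36.8378 kg


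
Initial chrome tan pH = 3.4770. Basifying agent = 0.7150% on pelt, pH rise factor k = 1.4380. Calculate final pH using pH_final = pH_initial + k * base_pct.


Formula: pH_final = pH_initial + k * base_pct
Substituting: pH_final = 3.4770 + 1.4380 * 0.7150
Result: 4.5052


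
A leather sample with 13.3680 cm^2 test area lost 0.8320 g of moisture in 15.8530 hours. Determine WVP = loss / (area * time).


Formula: WVP = loss / (area * time)
Substituting: WVP = 0.8320 / (13.3680 * 15.8530)
Result: 0.00392596 g/(cm^2*hr)


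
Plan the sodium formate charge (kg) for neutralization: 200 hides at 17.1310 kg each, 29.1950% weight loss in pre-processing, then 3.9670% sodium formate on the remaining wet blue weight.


Total_raw = N * avg_wt = 200 * 17.1310 = 3426.2000 kg
Substrate = Total_raw * (1 - loss/100) = 3426.2000 * (1 - 29.1950/100) = 2425.9209 kg
Neutralizer = Substrate * pct / 100 = 2425.9209 * 3.9670 / 100 = 96.2363 kg


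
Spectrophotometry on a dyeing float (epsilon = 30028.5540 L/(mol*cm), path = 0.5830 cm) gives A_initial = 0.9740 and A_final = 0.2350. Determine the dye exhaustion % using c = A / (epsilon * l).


c_initial = A_i / (epsilon * l) = 0.9740 / (30028.5540 * 0.5830) = 5.5636e-05 mol/L
c_final = A_f / (epsilon * l) = 0.2350 / (30028.5540 * 0.5830) = 1.3423e-05 mol/L
Exhaustion = (c_initial - c_final) / c_initial * 100 = (5.5636e-05 - 1.3423e-05) / 5.5636e-05 * 100 = 75.8727 %


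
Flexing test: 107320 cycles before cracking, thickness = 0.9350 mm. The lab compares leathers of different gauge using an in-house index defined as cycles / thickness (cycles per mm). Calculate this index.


Formula: Index = cycles / thickness
Substituting: Index = 107320 / 0.9350
Result: 114780.7487 cycles/mm


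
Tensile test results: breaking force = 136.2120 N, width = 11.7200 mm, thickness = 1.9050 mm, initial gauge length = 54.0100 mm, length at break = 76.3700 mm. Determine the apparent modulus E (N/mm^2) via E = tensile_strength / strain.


TS = F / (w * t) = 136.2120 / (11.7200 * 1.9050) = 6.1009 N/mm^2
strain = (Lf - L0) / L0 = (76.3700 - 54.0100) / 54.0100 = 0.4140
E = TS / strain = 6.1009 / 0.4140 = 14.7365 N/mm^2


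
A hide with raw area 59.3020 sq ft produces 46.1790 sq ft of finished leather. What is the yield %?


Formula: Yield = finished / raw * 100
Substituting: Yield = 46.1790 / 59.3020 * 100
Result: 77.8709 %


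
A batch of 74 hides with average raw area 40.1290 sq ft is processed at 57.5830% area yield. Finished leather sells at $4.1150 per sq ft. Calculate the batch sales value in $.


Raw_total = N * avg_area = 74 * 40.1290 = 2969.5460 sq ft
Finished = Raw_total * yield / 100 = 2969.5460 * 57.5830 / 100 = 1709.9537 sq ft
Value = Finished * price = 1709.9537 * 4.1150 = 7036.4594 $


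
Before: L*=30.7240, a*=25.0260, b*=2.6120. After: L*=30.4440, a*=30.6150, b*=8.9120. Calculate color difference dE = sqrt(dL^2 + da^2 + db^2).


dL = -0.2800, da = 5.5890, db = 6.3000
dE = sqrt((-0.2800)^2 + 5.5890^2 + 6.3000^2) = 8.4265


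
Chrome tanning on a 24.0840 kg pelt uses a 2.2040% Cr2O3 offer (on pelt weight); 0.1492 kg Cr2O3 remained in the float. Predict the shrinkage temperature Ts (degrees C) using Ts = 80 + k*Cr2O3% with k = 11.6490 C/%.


Offered = pelt * offer_pct / 100 = 24.0840 * 2.2040 / 100 = 0.5308 kg
Uptake = offered - residual = 0.5308 - 0.1492 = 0.3816 kg
Cr2O3% on pelt = uptake / pelt * 100 = 0.3816 / 24.0840 * 100 = 1.5845 %
Ts = 80 + k * Cr2O3% = 80 + 11.6490 * 1.5845 = 98.4579 C


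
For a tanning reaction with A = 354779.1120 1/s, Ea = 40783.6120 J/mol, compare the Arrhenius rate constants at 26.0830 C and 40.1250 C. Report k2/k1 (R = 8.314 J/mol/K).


T1 = 26.0830 + 273.15 = 299.2330 K; T2 = 40.1250 + 273.15 = 313.2750 K
k1 = A * exp(-Ea/(R*T1)) = 354779.1120 * exp(-40783.6120/(8.314*299.2330)) = 0.0269427 1/s
k2 = A * exp(-Ea/(R*T2)) = 354779.1120 * exp(-40783.6120/(8.314*313.2750)) = 0.0561774 1/s
k2/k1 = 0.0561774 / 0.0269427 = 2.0851


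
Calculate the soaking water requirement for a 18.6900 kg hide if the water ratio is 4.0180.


Formula: Water = hide_weight * ratio
Substituting: Water = 18.6900 * 4.0180
Result: 75.0964 kg


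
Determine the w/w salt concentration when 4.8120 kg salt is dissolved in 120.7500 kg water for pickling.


Formula: Conc = salt / (water + salt) * 100
Substituting: Conc = 4.8120 / (120.7500 + 4.8120) * 100
Result: 3.8324 %


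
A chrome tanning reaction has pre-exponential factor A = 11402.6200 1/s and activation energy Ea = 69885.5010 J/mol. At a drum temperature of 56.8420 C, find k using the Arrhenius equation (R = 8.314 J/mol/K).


T_K = T_C + 273.15 = 56.8420 + 273.15 = 329.9920 K
exponent = -Ea / (R * T_K) = -69885.5010 / (8.314 * 329.9920) = -25.4726
k = A * exp(exponent) = 11402.6200 * exp(-25.4726) = 9.8716e-08 1/s


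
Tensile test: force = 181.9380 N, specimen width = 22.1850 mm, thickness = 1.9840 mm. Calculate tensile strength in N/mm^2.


Formula: TS = force / (width * thickness)
Substituting: TS = 181.9380 / (22.1850 * 1.9840)
Result: 4.1335 N/mm^2


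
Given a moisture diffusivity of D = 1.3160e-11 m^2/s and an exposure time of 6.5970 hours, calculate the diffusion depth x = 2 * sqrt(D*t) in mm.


t = 6.5970 hr * 3600 = 23749.2000 s
D * t = 1.3160e-11 * 23749.2000 = 3.1254e-07
x = 2 * sqrt(D*t) = 2 * sqrt(3.1254e-07) = 0.0011181 m = 1.1181 mm


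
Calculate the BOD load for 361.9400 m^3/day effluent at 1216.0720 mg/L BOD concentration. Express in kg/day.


Formula: BOD_load = volume * conc / 1000
Substituting: BOD_load = 361.9400 * 1216.0720 / 1000
Result: 440.1451 kg/day


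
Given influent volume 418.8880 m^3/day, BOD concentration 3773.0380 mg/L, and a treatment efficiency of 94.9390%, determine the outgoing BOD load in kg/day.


Load_in = volume * conc / 1000 = 418.8880 * 3773.0380 / 1000 = 1580.4803 kg/day
Removed = Load_in * eff / 100 = 1580.4803 * 94.9390 / 100 = 1500.4922 kg/day
Load_out = Load_in - Removed = 1580.4803 - 1500.4922 = 79.9881 kg/day


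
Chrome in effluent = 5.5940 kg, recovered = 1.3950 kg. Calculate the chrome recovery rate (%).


Formula: Recovery = recovered / input * 100
Substituting: Recovery = 1.3950 / 5.5940 * 100
Result: 24.9374 %


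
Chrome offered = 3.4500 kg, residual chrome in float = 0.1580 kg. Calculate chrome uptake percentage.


Formula: Uptake = (offered - residual) / offered * 100
Substituting: Uptake = (3.4500 - 0.1580) / 3.4500 * 100
Result: 95.4203 %


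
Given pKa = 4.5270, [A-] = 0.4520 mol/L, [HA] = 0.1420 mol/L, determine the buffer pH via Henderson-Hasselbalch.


ratio = [A-] / [HA] = 0.4520 / 0.1420 = 3.1831
log10(ratio) = 0.5029
pH = pKa + log10(ratio) = 4.5270 + 0.5029 = 5.0299


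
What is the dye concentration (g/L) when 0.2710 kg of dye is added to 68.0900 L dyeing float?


Formula: Conc = dye_mass(kg) / volume(L) * 1000
Substituting: Conc = 0.2710 / 68.0900 * 1000
Result: 3.9800 g/L


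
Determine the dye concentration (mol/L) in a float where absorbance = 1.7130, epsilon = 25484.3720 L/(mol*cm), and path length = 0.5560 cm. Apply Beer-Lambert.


Formula: c = A / (epsilon * l)
Substituting: c = 1.7130 / (25484.3720 * 0.5560)
Result: 1.2090e-04 mol/L


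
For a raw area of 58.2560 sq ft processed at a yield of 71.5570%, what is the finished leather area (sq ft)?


Formula: finished = raw * yield / 100
Substituting: finished = 58.2560 * 71.5570 / 100
Result: 41.6862 sq ft


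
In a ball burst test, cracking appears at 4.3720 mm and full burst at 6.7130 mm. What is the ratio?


Formula: Ratio = crack / burst
Substituting: Ratio = 4.3720 / 6.7130
Result: 0.6513


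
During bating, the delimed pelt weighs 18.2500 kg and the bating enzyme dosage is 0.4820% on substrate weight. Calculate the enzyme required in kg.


Formula: Enzyme = substrate * pct / 100
Substituting: Enzyme = 18.2500 * 0.4820 / 100
Result: 0.087965 kg


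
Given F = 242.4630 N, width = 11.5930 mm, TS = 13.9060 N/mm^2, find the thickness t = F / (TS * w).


Formula: t = F / (TS * w)
Substituting: t = 242.4630 / (13.9060 * 11.5930)
Result: 1.5040 mm


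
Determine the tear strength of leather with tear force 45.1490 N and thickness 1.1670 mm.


Formula: Tear strength = force / thickness
Substituting: Tear strength = 45.1490 / 1.1670
Result: 38.6881 N/mm


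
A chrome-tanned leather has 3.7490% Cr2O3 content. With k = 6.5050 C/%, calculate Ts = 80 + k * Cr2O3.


Formula: Ts = 80 + k * Cr2O3
Substituting: Ts = 80 + 6.5050 * 3.7490
Result: 104.3872 C


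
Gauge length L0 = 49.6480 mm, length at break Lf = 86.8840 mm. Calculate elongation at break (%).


Formula: Elongation = (Lf - L0) / L0 * 100
Substituting: Elongation = (86.8840 - 49.6480) / 49.6480 * 100
Result: 75.0000 %


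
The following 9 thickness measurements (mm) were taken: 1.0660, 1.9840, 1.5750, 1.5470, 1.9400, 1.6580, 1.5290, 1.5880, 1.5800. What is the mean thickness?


Formula: Average = sum / n
Substituting: Average = 14.4670 / 9
Result: 1.6074 mm


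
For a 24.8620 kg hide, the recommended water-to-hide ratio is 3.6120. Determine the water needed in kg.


Formula: Water = hide_weight * ratio
Substituting: Water = 24.8620 * 3.6120
Result: 89.8015 kg


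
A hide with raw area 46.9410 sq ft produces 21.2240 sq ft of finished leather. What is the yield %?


Formula: Yield = finished / raw * 100
Substituting: Yield = 21.2240 / 46.9410 * 100
Result: 45.2142 %


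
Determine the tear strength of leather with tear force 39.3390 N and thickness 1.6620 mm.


Formula: Tear strength = force / thickness
Substituting: Tear strength = 39.3390 / 1.6620
Result: 23.6697 N/mm


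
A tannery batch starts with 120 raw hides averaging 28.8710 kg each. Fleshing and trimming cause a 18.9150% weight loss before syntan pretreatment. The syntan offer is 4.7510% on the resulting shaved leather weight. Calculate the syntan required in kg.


Total_raw = N * avg_wt = 120 * 28.8710 = 3464.5200 kg
Substrate = Total_raw * (1 - loss/100) = 3464.5200 * (1 - 18.9150/100) = 2809.2060 kg
Syntan = Substrate * pct / 100 = 2809.2060 * 4.7510 / 100 = 133.4654 kg


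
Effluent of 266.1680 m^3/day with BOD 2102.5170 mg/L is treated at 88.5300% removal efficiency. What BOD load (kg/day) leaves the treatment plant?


Load_in = volume * conc / 1000 = 266.1680 * 2102.5170 / 1000 = 559.6227 kg/day
Removed = Load_in * eff / 100 = 559.6227 * 88.5300 / 100 = 495.4340 kg/day
Load_out = Load_in - Removed = 559.6227 - 495.4340 = 64.1887 kg/day


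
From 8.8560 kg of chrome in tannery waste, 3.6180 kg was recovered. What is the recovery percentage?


Formula: Recovery = recovered / input * 100
Substituting: Recovery = 3.6180 / 8.8560 * 100
Result: 40.8537 %


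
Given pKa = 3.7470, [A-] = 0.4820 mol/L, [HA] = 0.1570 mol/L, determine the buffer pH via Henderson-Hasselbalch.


ratio = [A-] / [HA] = 0.4820 / 0.1570 = 3.0701
log10(ratio) = 0.4871
pH = pKa + log10(ratio) = 3.7470 + 0.4871 = 4.2341


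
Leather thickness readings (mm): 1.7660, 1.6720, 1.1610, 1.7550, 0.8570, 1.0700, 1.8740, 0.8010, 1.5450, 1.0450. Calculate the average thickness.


Formula: Average = sum / n
Substituting: Average = 13.5460 / 10
Result: 1.3546 mm


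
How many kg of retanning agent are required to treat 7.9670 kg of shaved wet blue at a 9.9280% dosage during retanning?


Formula: Retan = substrate * pct / 100
Substituting: Retan = 7.9670 * 9.9280 / 100
Result: 0.7910 kg


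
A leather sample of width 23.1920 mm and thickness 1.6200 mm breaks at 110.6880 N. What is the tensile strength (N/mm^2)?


Formula: TS = force / (width * thickness)
Substituting: TS = 110.6880 / (23.1920 * 1.6200)
Result: 2.9461 N/mm^2


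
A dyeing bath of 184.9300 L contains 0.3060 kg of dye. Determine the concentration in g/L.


Formula: Conc = dye_mass(kg) / volume(L) * 1000
Substituting: Conc = 0.3060 / 184.9300 * 1000
Result: 1.6547 g/L


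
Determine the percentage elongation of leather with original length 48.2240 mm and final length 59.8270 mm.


Formula: Elongation = (Lf - L0) / L0 * 100
Substituting: Elongation = (59.8270 - 48.2240) / 48.2240 * 100
Result: 24.0606 %


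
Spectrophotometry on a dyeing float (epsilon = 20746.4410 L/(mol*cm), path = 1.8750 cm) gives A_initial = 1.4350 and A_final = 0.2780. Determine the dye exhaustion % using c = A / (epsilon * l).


c_initial = A_i / (epsilon * l) = 1.4350 / (20746.4410 * 1.8750) = 3.6890e-05 mol/L
c_final = A_f / (epsilon * l) = 0.2780 / (20746.4410 * 1.8750) = 7.1466e-06 mol/L
Exhaustion = (c_initial - c_final) / c_initial * 100 = (3.6890e-05 - 7.1466e-06) / 3.6890e-05 * 100 = 80.6272 %


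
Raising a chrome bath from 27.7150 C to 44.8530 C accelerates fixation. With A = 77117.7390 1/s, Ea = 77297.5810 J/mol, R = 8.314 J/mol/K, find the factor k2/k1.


T1 = 27.7150 + 273.15 = 300.8650 K; T2 = 44.8530 + 273.15 = 318.0030 K
k1 = A * exp(-Ea/(R*T1)) = 77117.7390 * exp(-77297.5810/(8.314*300.8650)) = 2.9286e-09 1/s
k2 = A * exp(-Ea/(R*T2)) = 77117.7390 * exp(-77297.5810/(8.314*318.0030)) = 1.5485e-08 1/s
k2/k1 = 1.5485e-08 / 2.9286e-09 = 5.2877


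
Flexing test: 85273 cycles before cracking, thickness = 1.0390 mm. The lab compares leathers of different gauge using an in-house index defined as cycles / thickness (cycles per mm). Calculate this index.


Formula: Index = cycles / thickness
Substituting: Index = 85273 / 1.0390
Result: 82072.1848 cycles/mm


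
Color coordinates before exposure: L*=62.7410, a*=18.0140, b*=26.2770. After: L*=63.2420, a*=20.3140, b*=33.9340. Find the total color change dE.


dL = 0.5010, da = 2.3000, db = 7.6570
dE = sqrt(0.5010^2 + 2.3000^2 + 7.6570^2) = 8.0107


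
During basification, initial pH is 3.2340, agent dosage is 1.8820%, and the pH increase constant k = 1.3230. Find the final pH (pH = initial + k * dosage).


Formula: pH_final = pH_initial + k * base_pct
Substituting: pH_final = 3.2340 + 1.3230 * 1.8820
Result: 5.7239


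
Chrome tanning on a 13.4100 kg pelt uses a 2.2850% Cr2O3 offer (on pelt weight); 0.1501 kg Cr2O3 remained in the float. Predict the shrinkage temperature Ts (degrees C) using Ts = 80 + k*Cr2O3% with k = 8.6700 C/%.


Offered = pelt * offer_pct / 100 = 13.4100 * 2.2850 / 100 = 0.3064 kg
Uptake = offered - residual = 0.3064 - 0.1501 = 0.1563 kg
Cr2O3% on pelt = uptake / pelt * 100 = 0.1563 / 13.4100 * 100 = 1.1657 %
Ts = 80 + k * Cr2O3% = 80 + 8.6700 * 1.1657 = 90.1065 C


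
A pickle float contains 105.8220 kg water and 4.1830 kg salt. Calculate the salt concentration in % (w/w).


Formula: Conc = salt / (water + salt) * 100
Substituting: Conc = 4.1830 / (105.8220 + 4.1830) * 100
Result: 3.8026 %


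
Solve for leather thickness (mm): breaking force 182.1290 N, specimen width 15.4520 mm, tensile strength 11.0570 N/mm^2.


Formula: t = F / (TS * w)
Substituting: t = 182.1290 / (11.0570 * 15.4520)
Result: 1.0660 mm


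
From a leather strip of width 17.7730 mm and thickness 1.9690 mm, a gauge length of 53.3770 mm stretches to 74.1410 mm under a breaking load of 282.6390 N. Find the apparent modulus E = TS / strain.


TS = F / (w * t) = 282.6390 / (17.7730 * 1.9690) = 8.0765 N/mm^2
strain = (Lf - L0) / L0 = (74.1410 - 53.3770) / 53.3770 = 0.3890
E = TS / strain = 8.0765 / 0.3890 = 20.7620 N/mm^2


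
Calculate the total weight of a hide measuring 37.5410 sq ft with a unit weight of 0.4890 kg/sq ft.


Formula: Weight = area * weight_per_sqft
Substituting: Weight = 37.5410 * 0.4890
Result: 18.3575 kg


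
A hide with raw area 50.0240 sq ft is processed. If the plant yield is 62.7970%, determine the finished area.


Formula: finished = raw * yield / 100
Substituting: finished = 50.0240 * 62.7970 / 100
Result: 31.4136 sq ft


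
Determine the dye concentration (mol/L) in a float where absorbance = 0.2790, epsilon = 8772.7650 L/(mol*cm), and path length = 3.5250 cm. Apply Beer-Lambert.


Formula: c = A / (epsilon * l)
Substituting: c = 0.2790 / (8772.7650 * 3.5250)
Result: 9.0221e-06 mol/L


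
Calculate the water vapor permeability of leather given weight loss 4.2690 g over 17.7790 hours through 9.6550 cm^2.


Formula: WVP = loss / (area * time)
Substituting: WVP = 4.2690 / (9.6550 * 17.7790)
Result: 0.0248695 g/(cm^2*hr)


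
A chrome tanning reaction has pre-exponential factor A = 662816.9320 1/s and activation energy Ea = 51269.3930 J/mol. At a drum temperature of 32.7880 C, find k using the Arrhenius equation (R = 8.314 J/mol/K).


T_K = T_C + 273.15 = 32.7880 + 273.15 = 305.9380 K
exponent = -Ea / (R * T_K) = -51269.3930 / (8.314 * 305.9380) = -20.1565
k = A * exp(exponent) = 662816.9320 * exp(-20.1565) = 0.00116827 1/s


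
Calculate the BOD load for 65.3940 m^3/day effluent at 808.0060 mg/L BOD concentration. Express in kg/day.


Formula: BOD_load = volume * conc / 1000
Substituting: BOD_load = 65.3940 * 808.0060 / 1000
Result: 52.8387 kg/day


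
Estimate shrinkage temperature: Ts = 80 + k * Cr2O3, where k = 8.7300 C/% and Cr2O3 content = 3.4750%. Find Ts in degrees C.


Formula: Ts = 80 + k * Cr2O3
Substituting: Ts = 80 + 8.7300 * 3.4750
Result: 110.3367 C


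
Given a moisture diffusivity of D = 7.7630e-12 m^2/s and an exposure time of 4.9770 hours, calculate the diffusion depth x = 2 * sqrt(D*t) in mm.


t = 4.9770 hr * 3600 = 17917.2000 s
D * t = 7.7630e-12 * 17917.2000 = 1.3909e-07
x = 2 * sqrt(D*t) = 2 * sqrt(1.3909e-07) = 7.4590e-04 m = 0.7459 mm


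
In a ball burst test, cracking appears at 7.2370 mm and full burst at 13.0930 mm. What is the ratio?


Formula: Ratio = crack / burst
Substituting: Ratio = 7.2370 / 13.0930
Result: 0.5527


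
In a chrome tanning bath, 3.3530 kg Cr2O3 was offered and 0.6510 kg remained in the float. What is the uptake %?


Formula: Uptake = (offered - residual) / offered * 100
Substituting: Uptake = (3.3530 - 0.6510) / 3.3530 * 100
Result: 80.5846 %


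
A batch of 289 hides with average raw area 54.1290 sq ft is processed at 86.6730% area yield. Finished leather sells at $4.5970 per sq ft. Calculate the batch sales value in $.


Raw_total = N * avg_area = 289 * 54.1290 = 15643.2810 sq ft
Finished = Raw_total * yield / 100 = 15643.2810 * 86.6730 / 100 = 13558.5009 sq ft
Value = Finished * price = 13558.5009 * 4.5970 = 62328.4288 $


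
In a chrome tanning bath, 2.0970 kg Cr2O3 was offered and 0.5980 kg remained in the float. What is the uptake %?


Formula: Uptake = (offered - residual) / offered * 100
Substituting: Uptake = (2.0970 - 0.5980) / 2.0970 * 100
Result: 71.4831 %


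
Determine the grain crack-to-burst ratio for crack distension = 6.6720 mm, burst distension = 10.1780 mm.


Formula: Ratio = crack / burst
Substituting: Ratio = 6.6720 / 10.1780
Result: 0.6555


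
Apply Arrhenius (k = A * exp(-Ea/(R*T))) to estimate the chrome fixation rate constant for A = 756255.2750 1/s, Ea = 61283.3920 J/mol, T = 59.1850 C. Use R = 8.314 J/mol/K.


T_K = T_C + 273.15 = 59.1850 + 273.15 = 332.3350 K
exponent = -Ea / (R * T_K) = -61283.3920 / (8.314 * 332.3350) = -22.1798
k = A * exp(exponent) = 756255.2750 * exp(-22.1798) = 1.7625e-04 1/s


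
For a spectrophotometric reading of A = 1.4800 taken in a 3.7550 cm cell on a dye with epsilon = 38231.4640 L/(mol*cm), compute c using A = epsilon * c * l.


Formula: c = A / (epsilon * l)
Substituting: c = 1.4800 / (38231.4640 * 3.7550)
Result: 1.0309e-05 mol/L


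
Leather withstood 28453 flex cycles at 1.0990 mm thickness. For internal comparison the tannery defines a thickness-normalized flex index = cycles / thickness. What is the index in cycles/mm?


Formula: Index = cycles / thickness
Substituting: Index = 28453 / 1.0990
Result: 25889.8999 cycles/mm


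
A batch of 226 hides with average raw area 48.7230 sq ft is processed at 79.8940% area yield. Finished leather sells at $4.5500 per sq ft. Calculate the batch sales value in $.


Raw_total = N * avg_area = 226 * 48.7230 = 11011.3980 sq ft
Finished = Raw_total * yield / 100 = 11011.3980 * 79.8940 / 100 = 8797.4463 sq ft
Value = Finished * price = 8797.4463 * 4.5500 = 40028.3807 $


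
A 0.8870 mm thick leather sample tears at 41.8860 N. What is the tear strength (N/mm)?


Formula: Tear strength = force / thickness
Substituting: Tear strength = 41.8860 / 0.8870
Result: 47.2221 N/mm


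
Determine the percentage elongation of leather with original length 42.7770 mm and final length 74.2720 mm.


Formula: Elongation = (Lf - L0) / L0 * 100
Substituting: Elongation = (74.2720 - 42.7770) / 42.7770 * 100
Result: 73.6260 %


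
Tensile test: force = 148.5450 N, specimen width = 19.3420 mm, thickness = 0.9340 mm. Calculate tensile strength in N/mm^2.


Formula: TS = force / (width * thickness)
Substituting: TS = 148.5450 / (19.3420 * 0.9340)
Result: 8.2226 N/mm^2


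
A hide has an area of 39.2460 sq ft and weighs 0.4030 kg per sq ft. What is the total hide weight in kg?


Formula: Weight = area * weight_per_sqft
Substituting: Weight = 39.2460 * 0.4030
Result: 15.8161 kg


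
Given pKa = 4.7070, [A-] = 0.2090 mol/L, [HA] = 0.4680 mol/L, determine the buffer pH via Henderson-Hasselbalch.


ratio = [A-] / [HA] = 0.2090 / 0.4680 = 0.4466
log10(ratio) = -0.3501
pH = pKa + log10(ratio) = 4.7070 - 0.3501 = 4.3569


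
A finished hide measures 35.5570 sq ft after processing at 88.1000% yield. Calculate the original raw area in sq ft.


Formula: raw = finished * 100 / yield
Substituting: raw = 35.5570 * 100 / 88.1000
Result: 40.3598 sq ft


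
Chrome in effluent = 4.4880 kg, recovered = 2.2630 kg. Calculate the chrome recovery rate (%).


Formula: Recovery = recovered / input * 100
Substituting: Recovery = 2.2630 / 4.4880 * 100
Result: 50.4234 %


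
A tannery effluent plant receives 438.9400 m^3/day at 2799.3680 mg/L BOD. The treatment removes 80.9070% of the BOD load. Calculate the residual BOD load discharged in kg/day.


Load_in = volume * conc / 1000 = 438.9400 * 2799.3680 / 1000 = 1228.7546 kg/day
Removed = Load_in * eff / 100 = 1228.7546 * 80.9070 / 100 = 994.1485 kg/day
Load_out = Load_in - Removed = 1228.7546 - 994.1485 = 234.6061 kg/day


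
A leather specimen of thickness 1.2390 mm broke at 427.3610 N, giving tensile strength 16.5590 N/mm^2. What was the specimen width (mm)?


Formula: w = F / (TS * t)
Substituting: w = 427.3610 / (16.5590 * 1.2390)
Result: 20.8300 mm


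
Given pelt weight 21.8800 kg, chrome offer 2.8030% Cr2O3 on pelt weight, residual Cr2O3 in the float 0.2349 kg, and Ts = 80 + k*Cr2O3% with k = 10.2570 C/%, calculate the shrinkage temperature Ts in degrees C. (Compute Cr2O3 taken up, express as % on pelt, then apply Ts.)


Offered = pelt * offer_pct / 100 = 21.8800 * 2.8030 / 100 = 0.6133 kg
Uptake = offered - residual = 0.6133 - 0.2349 = 0.3784 kg
Cr2O3% on pelt = uptake / pelt * 100 = 0.3784 / 21.8800 * 100 = 1.7294 %
Ts = 80 + k * Cr2O3% = 80 + 10.2570 * 1.7294 = 97.7386 C


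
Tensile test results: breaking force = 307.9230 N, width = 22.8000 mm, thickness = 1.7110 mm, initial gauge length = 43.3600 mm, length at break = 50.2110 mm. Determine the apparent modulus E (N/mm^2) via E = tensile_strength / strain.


TS = F / (w * t) = 307.9230 / (22.8000 * 1.7110) = 7.8933 N/mm^2
strain = (Lf - L0) / L0 = (50.2110 - 43.3600) / 43.3600 = 0.1580
E = TS / strain = 7.8933 / 0.1580 = 49.9566 N/mm^2


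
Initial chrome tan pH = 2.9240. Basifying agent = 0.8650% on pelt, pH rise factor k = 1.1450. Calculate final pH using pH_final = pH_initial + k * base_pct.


Formula: pH_final = pH_initial + k * base_pct
Substituting: pH_final = 2.9240 + 1.1450 * 0.8650
Result: 3.9144


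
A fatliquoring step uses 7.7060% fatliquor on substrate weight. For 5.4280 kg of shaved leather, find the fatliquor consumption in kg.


Formula: Fat = substrate * pct / 100
Substituting: Fat = 5.4280 * 7.7060 / 100
Result: 0.4183 kg


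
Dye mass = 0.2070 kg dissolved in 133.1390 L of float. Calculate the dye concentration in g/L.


Formula: Conc = dye_mass(kg) / volume(L) * 1000
Substituting: Conc = 0.2070 / 133.1390 * 1000
Result: 1.5548 g/L


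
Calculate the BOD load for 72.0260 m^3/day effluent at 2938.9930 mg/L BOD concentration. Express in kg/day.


Formula: BOD_load = volume * conc / 1000
Substituting: BOD_load = 72.0260 * 2938.9930 / 1000
Result: 211.6839 kg/day


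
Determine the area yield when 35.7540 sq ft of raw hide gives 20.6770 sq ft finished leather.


Formula: Yield = finished / raw * 100
Substituting: Yield = 20.6770 / 35.7540 * 100
Result: 57.8313 %


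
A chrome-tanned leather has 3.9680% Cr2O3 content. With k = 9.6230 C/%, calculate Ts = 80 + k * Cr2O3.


Formula: Ts = 80 + k * Cr2O3
Substituting: Ts = 80 + 9.6230 * 3.9680
Result: 118.1841 C


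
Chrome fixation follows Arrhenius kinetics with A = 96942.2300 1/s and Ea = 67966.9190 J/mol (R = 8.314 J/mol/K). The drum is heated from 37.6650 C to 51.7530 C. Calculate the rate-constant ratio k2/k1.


T1 = 37.6650 + 273.15 = 310.8150 K; T2 = 51.7530 + 273.15 = 324.9030 K
k1 = A * exp(-Ea/(R*T1)) = 96942.2300 * exp(-67966.9190/(8.314*310.8150)) = 3.6625e-07 1/s
k2 = A * exp(-Ea/(R*T2)) = 96942.2300 * exp(-67966.9190/(8.314*324.9030)) = 1.1457e-06 1/s
k2/k1 = 1.1457e-06 / 3.6625e-07 = 3.1282


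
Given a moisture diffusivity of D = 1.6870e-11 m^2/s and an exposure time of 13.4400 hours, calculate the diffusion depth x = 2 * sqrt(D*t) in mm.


t = 13.4400 hr * 3600 = 48384.0000 s
D * t = 1.6870e-11 * 48384.0000 = 8.1624e-07
x = 2 * sqrt(D*t) = 2 * sqrt(8.1624e-07) = 0.00180692 m = 1.8069 mm


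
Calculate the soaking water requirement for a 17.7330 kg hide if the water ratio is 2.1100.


Formula: Water = hide_weight * ratio
Substituting: Water = 17.7330 * 2.1100
Result: 37.4166 kg


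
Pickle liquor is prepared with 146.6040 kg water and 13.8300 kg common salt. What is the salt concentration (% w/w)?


Formula: Conc = salt / (water + salt) * 100
Substituting: Conc = 13.8300 / (146.6040 + 13.8300) * 100
Result: 8.6204 %


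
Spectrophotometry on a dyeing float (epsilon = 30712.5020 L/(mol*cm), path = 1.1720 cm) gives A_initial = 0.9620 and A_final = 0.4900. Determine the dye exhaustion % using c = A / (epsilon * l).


c_initial = A_i / (epsilon * l) = 0.9620 / (30712.5020 * 1.1720) = 2.6726e-05 mol/L
c_final = A_f / (epsilon * l) = 0.4900 / (30712.5020 * 1.1720) = 1.3613e-05 mol/L
Exhaustion = (c_initial - c_final) / c_initial * 100 = (2.6726e-05 - 1.3613e-05) / 2.6726e-05 * 100 = 49.0644 %


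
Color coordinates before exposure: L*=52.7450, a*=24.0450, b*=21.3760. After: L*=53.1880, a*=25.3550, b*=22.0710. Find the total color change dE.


dL = 0.4430, da = 1.3100, db = 0.6950
dE = sqrt(0.4430^2 + 1.3100^2 + 0.6950^2) = 1.5477


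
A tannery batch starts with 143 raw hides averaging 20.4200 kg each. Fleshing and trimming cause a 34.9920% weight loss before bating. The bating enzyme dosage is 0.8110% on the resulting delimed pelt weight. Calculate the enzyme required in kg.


Total_raw = N * avg_wt = 143 * 20.4200 = 2920.0600 kg
Substrate = Total_raw * (1 - loss/100) = 2920.0600 * (1 - 34.9920/100) = 1898.2726 kg
Enzyme = Substrate * pct / 100 = 1898.2726 * 0.8110 / 100 = 15.3950 kg


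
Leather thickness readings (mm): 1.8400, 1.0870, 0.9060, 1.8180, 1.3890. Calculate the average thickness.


Formula: Average = sum / n
Substituting: Average = 7.0400 / 5
Result: 1.4080 mm


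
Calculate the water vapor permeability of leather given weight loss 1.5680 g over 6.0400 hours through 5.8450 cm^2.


Formula: WVP = loss / (area * time)
Substituting: WVP = 1.5680 / (5.8450 * 6.0400)
Result: 0.0444145 g/(cm^2*hr)


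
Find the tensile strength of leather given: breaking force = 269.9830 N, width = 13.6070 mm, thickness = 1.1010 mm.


Formula: TS = force / (width * thickness)
Substituting: TS = 269.9830 / (13.6070 * 1.1010)
Result: 18.0213 N/mm^2


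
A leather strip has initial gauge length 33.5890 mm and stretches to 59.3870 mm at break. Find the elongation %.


Formula: Elongation = (Lf - L0) / L0 * 100
Substituting: Elongation = (59.3870 - 33.5890) / 33.5890 * 100
Result: 76.8049 %


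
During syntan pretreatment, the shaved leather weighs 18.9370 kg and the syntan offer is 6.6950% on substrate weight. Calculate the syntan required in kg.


Formula: Syntan = substrate * pct / 100
Substituting: Syntan = 18.9370 * 6.6950 / 100
Result: 1.2678 kg


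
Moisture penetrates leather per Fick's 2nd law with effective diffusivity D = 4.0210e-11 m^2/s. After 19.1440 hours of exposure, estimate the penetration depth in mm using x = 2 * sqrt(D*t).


t = 19.1440 hr * 3600 = 68918.4000 s
D * t = 4.0210e-11 * 68918.4000 = 2.7712e-06
x = 2 * sqrt(D*t) = 2 * sqrt(2.7712e-06) = 0.00332939 m = 3.3294 mm


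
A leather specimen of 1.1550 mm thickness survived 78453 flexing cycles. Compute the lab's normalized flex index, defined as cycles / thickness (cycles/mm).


Formula: Index = cycles / thickness
Substituting: Index = 78453 / 1.1550
Result: 67924.6753 cycles/mm


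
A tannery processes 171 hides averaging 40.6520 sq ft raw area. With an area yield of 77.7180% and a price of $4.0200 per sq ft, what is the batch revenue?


Raw_total = N * avg_area = 171 * 40.6520 = 6951.4920 sq ft
Finished = Raw_total * yield / 100 = 6951.4920 * 77.7180 / 100 = 5402.5606 sq ft
Value = Finished * price = 5402.5606 * 4.0200 = 21718.2934 $


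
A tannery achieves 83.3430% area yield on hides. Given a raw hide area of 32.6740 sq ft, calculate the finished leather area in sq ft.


Formula: finished = raw * yield / 100
Substituting: finished = 32.6740 * 83.3430 / 100
Result: 27.2315 sq ft


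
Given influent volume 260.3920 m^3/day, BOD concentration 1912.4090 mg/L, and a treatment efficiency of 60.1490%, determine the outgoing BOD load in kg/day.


Load_in = volume * conc / 1000 = 260.3920 * 1912.4090 / 1000 = 497.9760 kg/day
Removed = Load_in * eff / 100 = 497.9760 * 60.1490 / 100 = 299.5276 kg/day
Load_out = Load_in - Removed = 497.9760 - 299.5276 = 198.4484 kg/day


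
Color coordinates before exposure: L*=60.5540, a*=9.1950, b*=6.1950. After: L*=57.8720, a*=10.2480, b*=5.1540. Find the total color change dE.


dL = -2.6820, da = 1.0530, db = -1.0410
dE = sqrt((-2.6820)^2 + 1.0530^2 + (-1.0410)^2) = 3.0636


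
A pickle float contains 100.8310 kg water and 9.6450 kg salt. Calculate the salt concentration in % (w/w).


Formula: Conc = salt / (water + salt) * 100
Substituting: Conc = 9.6450 / (100.8310 + 9.6450) * 100
Result: 8.7304 %


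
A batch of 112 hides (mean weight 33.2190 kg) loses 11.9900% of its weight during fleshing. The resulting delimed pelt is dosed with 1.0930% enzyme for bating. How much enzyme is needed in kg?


Total_raw = N * avg_wt = 112 * 33.2190 = 3720.5280 kg
Substrate = Total_raw * (1 - loss/100) = 3720.5280 * (1 - 11.9900/100) = 3274.4367 kg
Enzyme = Substrate * pct / 100 = 3274.4367 * 1.0930 / 100 = 35.7896 kg


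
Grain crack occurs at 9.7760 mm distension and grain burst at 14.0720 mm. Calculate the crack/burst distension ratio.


Formula: Ratio = crack / burst
Substituting: Ratio = 9.7760 / 14.0720
Result: 0.6947


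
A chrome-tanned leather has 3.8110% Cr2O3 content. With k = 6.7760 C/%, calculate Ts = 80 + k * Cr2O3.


Formula: Ts = 80 + k * Cr2O3
Substituting: Ts = 80 + 6.7760 * 3.8110
Result: 105.8233 C


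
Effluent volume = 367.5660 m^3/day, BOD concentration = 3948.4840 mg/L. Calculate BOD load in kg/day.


Formula: BOD_load = volume * conc / 1000
Substituting: BOD_load = 367.5660 * 3948.4840 / 1000
Result: 1451.3285 kg/day


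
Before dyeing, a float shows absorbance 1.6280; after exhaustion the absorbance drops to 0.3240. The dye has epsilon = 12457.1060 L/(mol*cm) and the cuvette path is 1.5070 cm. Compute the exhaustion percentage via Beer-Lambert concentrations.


c_initial = A_i / (epsilon * l) = 1.6280 / (12457.1060 * 1.5070) = 8.6721e-05 mol/L
c_final = A_f / (epsilon * l) = 0.3240 / (12457.1060 * 1.5070) = 1.7259e-05 mol/L
Exhaustion = (c_initial - c_final) / c_initial * 100 = (8.6721e-05 - 1.7259e-05) / 8.6721e-05 * 100 = 80.0983 %


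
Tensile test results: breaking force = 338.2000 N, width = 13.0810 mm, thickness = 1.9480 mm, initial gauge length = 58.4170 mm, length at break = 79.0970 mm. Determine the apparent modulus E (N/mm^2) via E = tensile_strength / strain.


TS = F / (w * t) = 338.2000 / (13.0810 * 1.9480) = 13.2722 N/mm^2
strain = (Lf - L0) / L0 = (79.0970 - 58.4170) / 58.4170 = 0.3540
E = TS / strain = 13.2722 / 0.3540 = 37.4915 N/mm^2


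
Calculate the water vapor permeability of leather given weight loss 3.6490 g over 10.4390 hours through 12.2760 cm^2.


Formula: WVP = loss / (area * time)
Substituting: WVP = 3.6490 / (12.2760 * 10.4390)
Result: 0.0284746 g/(cm^2*hr)


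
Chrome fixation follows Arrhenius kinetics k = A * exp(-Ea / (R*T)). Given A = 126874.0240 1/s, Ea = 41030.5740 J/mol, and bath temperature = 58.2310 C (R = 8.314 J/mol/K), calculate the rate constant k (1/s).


T_K = T_C + 273.15 = 58.2310 + 273.15 = 331.3810 K
exponent = -Ea / (R * T_K) = -41030.5740 / (8.314 * 331.3810) = -14.8926
k = A * exp(exponent) = 126874.0240 * exp(-14.8926) = 0.0432123 1/s


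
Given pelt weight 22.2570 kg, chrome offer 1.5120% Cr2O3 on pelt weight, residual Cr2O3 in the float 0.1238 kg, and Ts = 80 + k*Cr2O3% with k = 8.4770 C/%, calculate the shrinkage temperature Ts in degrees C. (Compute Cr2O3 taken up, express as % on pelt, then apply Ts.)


Offered = pelt * offer_pct / 100 = 22.2570 * 1.5120 / 100 = 0.3365 kg
Uptake = offered - residual = 0.3365 - 0.1238 = 0.2127 kg
Cr2O3% on pelt = uptake / pelt * 100 = 0.2127 / 22.2570 * 100 = 0.9558 %
Ts = 80 + k * Cr2O3% = 80 + 8.4770 * 0.9558 = 88.1021 C


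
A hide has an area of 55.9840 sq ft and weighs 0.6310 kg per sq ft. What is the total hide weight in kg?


Formula: Weight = area * weight_per_sqft
Substituting: Weight = 55.9840 * 0.6310
Result: 35.3259 kg


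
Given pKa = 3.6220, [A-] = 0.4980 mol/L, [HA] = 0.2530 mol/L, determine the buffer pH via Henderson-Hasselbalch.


ratio = [A-] / [HA] = 0.4980 / 0.2530 = 1.9684
log10(ratio) = 0.2941
pH = pKa + log10(ratio) = 3.6220 + 0.2941 = 3.9161


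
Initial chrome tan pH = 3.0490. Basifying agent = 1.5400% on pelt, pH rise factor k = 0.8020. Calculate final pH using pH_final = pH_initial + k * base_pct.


Formula: pH_final = pH_initial + k * base_pct
Substituting: pH_final = 3.0490 + 0.8020 * 1.5400
Result: 4.2841


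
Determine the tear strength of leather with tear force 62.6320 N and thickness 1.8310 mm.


Formula: Tear strength = force / thickness
Substituting: Tear strength = 62.6320 / 1.8310
Result: 34.2064 N/mm


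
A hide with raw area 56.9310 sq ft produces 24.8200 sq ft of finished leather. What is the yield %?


Formula: Yield = finished / raw * 100
Substituting: Yield = 24.8200 / 56.9310 * 100
Result: 43.5966 %


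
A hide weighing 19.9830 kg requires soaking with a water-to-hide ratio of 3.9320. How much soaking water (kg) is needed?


Formula: Water = hide_weight * ratio
Substituting: Water = 19.9830 * 3.9320
Result: 78.5732 kg


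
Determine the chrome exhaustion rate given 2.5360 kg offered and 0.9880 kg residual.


Formula: Uptake = (offered - residual) / offered * 100
Substituting: Uptake = (2.5360 - 0.9880) / 2.5360 * 100
Result: 61.0410 %


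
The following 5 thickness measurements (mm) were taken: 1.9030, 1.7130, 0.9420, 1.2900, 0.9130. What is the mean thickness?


Formula: Average = sum / n
Substituting: Average = 6.7610 / 5
Result: 1.3522 mm


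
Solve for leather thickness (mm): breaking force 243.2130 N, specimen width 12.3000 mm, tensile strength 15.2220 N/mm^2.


Formula: t = F / (TS * w)
Substituting: t = 243.2130 / (15.2220 * 12.3000)
Result: 1.2990 mm


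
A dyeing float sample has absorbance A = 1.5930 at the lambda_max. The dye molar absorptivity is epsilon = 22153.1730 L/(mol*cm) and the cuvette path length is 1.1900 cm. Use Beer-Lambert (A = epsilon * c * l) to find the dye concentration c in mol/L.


Formula: c = A / (epsilon * l)
Substituting: c = 1.5930 / (22153.1730 * 1.1900)
Result: 6.0427e-05 mol/L


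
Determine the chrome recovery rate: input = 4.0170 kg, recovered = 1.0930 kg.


Formula: Recovery = recovered / input * 100
Substituting: Recovery = 1.0930 / 4.0170 * 100
Result: 27.2094 %


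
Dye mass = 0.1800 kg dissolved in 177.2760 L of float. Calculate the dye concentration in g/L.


Formula: Conc = dye_mass(kg) / volume(L) * 1000
Substituting: Conc = 0.1800 / 177.2760 * 1000
Result: 1.0154 g/L


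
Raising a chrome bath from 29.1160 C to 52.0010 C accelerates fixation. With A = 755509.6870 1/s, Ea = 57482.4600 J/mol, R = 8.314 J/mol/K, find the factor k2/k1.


T1 = 29.1160 + 273.15 = 302.2660 K; T2 = 52.0010 + 273.15 = 325.1510 K
k1 = A * exp(-Ea/(R*T1)) = 755509.6870 * exp(-57482.4600/(8.314*302.2660)) = 8.7969e-05 1/s
k2 = A * exp(-Ea/(R*T2)) = 755509.6870 * exp(-57482.4600/(8.314*325.1510)) = 4.4005e-04 1/s
k2/k1 = 4.4005e-04 / 8.7969e-05 = 5.0024


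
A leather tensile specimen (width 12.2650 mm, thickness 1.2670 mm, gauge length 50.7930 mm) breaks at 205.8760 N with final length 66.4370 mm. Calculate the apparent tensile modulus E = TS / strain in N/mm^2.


TS = F / (w * t) = 205.8760 / (12.2650 * 1.2670) = 13.2483 N/mm^2
strain = (Lf - L0) / L0 = (66.4370 - 50.7930) / 50.7930 = 0.3080
E = TS / strain = 13.2483 / 0.3080 = 43.0148 N/mm^2
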